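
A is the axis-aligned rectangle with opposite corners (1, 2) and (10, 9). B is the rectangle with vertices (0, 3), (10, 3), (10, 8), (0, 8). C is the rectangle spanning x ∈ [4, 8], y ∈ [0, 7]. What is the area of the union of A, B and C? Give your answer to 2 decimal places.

By inclusion–exclusion:
Individual areas: |A| = 63, |B| = 50, |C| = 28.
|A∩B|: x∈[1,10], y∈[3,8] → 9·5 = 45.
|A∩C|: x∈[4,8], y∈[2,7] → 4·5 = 20.
|B∩C|: x∈[4,8], y∈[3,7] → 4·4 = 16.
|A∩B∩C| = 16.
|A ∪ B ∪ C| = 141 − 81 + 16 = 76.00.

76.00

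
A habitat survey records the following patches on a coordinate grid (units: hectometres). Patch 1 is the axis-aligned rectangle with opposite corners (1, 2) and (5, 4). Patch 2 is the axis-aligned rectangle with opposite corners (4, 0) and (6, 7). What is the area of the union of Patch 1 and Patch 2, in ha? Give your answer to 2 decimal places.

By inclusion–exclusion:
Individual areas: |Patch 1| = 8, |Patch 2| = 14.
|Patch 1∩Patch 2|: x∈[4,5], y∈[2,4] → 1·2 = 2.
|Patch 1 ∪ Patch 2| = 22 − 2 = 20.00.

20.00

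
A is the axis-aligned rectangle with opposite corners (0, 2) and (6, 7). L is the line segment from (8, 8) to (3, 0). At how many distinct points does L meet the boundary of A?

The segment meets the boundary at (6,4.8), (4.25,2).

2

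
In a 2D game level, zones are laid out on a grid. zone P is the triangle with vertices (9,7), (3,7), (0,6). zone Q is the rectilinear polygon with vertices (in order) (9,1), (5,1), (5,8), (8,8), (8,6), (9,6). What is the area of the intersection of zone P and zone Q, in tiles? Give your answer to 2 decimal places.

The intersection is the polygon with vertices (8,7), (8,6.889), (5,6.556), (5,7).
By the shoelace formula its area is 0.83.

0.83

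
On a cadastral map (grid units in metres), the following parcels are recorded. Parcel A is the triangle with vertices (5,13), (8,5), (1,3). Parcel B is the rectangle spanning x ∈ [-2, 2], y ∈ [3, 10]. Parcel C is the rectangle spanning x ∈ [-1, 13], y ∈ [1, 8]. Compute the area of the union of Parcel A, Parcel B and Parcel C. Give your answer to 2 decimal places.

By inclusion–exclusion:
Individual areas: |Parcel A| = 31, |Parcel B| = 28, |Parcel C| = 98.
|Parcel A∩Parcel B| = 1.1071.
|Parcel A∩Parcel C| = 21.3125.
|Parcel B∩Parcel C|: x∈[-1,2], y∈[3,8] → 3·5 = 15.
|Parcel A∩Parcel B∩Parcel C| = 1.1071.
|Parcel A ∪ Parcel B ∪ Parcel C| = 157 − 37.4196 + 1.1071 = 120.69.

120.69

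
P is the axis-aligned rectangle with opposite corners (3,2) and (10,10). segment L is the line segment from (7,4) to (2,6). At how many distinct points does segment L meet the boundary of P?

1

The segment meets the boundary at (3,5.6).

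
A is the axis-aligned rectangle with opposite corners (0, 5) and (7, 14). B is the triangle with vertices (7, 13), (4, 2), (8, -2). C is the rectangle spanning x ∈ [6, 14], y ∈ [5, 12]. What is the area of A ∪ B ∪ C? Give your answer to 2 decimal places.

129.17

By inclusion–exclusion:
Individual areas: |A| = 63, |B| = 28, |C| = 56.
|A∩B| = 8.7273.
|A∩C|: x∈[6,7], y∈[5,12] → 1·7 = 7.
|B∩C| = 8.1303.
|A∩B∩C| = 6.0303.
|A ∪ B ∪ C| = 147 − 23.8576 + 6.0303 = 129.17.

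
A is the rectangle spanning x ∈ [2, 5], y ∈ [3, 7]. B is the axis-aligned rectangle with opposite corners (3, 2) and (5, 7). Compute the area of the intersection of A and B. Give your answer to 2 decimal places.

8.00

|A∩B|: x∈[3,5], y∈[3,7] → 2·4 = 8.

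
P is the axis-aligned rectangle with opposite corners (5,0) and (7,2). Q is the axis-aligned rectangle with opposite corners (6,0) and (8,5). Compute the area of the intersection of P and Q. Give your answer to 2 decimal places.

|P∩Q|: x∈[6,7], y∈[0,2] → 1·2 = 2.

2.00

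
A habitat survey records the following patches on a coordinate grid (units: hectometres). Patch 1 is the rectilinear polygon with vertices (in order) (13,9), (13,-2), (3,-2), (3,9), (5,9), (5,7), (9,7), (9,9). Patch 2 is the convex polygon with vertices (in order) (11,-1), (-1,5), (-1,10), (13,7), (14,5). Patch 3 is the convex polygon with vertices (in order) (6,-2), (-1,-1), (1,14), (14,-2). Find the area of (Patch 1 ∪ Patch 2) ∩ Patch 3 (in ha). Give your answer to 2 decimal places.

|Patch 1 ∪ Patch 2| = 131.4762.
|(Patch 1 ∪ Patch 2) ∩ Patch 3| = 87.26.

87.26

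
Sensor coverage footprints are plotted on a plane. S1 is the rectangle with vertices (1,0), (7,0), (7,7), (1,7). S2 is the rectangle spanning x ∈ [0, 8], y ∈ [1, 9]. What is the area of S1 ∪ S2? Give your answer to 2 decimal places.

70.00

By inclusion–exclusion:
Individual areas: |S1| = 42, |S2| = 64.
|S1∩S2|: x∈[1,7], y∈[1,7] → 6·6 = 36.
|S1 ∪ S2| = 106 − 36 = 70.00.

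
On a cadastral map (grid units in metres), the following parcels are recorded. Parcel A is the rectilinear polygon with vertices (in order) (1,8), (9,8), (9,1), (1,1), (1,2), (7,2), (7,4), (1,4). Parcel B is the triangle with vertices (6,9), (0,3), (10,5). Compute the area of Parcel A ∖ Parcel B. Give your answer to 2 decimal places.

|Parcel A| = 44, |Parcel A∩Parcel B| = 20.4.
|Parcel A ∖ Parcel B| = |Parcel A| − |Parcel A∩Parcel B| = 44 − 20.4 = 23.60.

23.60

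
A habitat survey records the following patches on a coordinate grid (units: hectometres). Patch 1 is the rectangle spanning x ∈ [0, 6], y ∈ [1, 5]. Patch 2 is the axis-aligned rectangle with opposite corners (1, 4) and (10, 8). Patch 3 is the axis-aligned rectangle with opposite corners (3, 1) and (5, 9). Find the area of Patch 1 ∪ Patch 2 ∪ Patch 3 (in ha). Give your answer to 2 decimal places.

By inclusion–exclusion:
Individual areas: |Patch 1| = 24, |Patch 2| = 36, |Patch 3| = 16.
|Patch 1∩Patch 2|: x∈[1,6], y∈[4,5] → 5·1 = 5.
|Patch 1∩Patch 3|: x∈[3,5], y∈[1,5] → 2·4 = 8.
|Patch 2∩Patch 3|: x∈[3,5], y∈[4,8] → 2·4 = 8.
|Patch 1∩Patch 2∩Patch 3| = 2.
|Patch 1 ∪ Patch 2 ∪ Patch 3| = 76 − 21 + 2 = 57.00.

57.00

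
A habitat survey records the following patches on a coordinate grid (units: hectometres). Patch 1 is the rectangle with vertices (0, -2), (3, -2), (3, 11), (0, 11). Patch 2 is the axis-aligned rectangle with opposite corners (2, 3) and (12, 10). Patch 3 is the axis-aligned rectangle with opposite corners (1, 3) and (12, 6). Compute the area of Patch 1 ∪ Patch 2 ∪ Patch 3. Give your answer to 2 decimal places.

102.00

By inclusion–exclusion:
Individual areas: |Patch 1| = 39, |Patch 2| = 70, |Patch 3| = 33.
|Patch 1∩Patch 2|: x∈[2,3], y∈[3,10] → 1·7 = 7.
|Patch 1∩Patch 3|: x∈[1,3], y∈[3,6] → 2·3 = 6.
|Patch 2∩Patch 3|: x∈[2,12], y∈[3,6] → 10·3 = 30.
|Patch 1∩Patch 2∩Patch 3| = 3.
|Patch 1 ∪ Patch 2 ∪ Patch 3| = 142 − 43 + 3 = 102.00.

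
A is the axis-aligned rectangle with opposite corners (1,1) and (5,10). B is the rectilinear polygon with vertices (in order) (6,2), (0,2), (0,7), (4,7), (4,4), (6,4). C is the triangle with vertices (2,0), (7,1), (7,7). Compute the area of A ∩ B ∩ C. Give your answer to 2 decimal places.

The intersection is the polygon with vertices (3.429,2), (4.857,4), (5,4), (5,2).
By the shoelace formula its area is 1.71.

1.71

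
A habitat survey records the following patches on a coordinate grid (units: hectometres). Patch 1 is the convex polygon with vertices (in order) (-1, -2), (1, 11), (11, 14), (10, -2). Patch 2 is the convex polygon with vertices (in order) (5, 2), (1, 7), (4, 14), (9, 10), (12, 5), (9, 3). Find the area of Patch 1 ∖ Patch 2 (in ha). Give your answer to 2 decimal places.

81.78

|Patch 1| = 150, |Patch 1∩Patch 2| = 68.2193.
|Patch 1 ∖ Patch 2| = |Patch 1| − |Patch 1∩Patch 2| = 150 − 68.2193 = 81.78.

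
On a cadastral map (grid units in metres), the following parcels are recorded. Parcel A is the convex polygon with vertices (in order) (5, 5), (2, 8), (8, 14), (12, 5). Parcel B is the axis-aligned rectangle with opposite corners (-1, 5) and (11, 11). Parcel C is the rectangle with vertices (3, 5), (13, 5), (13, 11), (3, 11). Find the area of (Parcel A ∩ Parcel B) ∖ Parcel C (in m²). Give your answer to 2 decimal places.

|Parcel A ∩ Parcel B| = 41.875.
|(Parcel A ∩ Parcel B) ∩ Parcel C| = 40.875.
|(Parcel A ∩ Parcel B) ∖ Parcel C| = 41.875 − 40.875 = 1.00.

1.00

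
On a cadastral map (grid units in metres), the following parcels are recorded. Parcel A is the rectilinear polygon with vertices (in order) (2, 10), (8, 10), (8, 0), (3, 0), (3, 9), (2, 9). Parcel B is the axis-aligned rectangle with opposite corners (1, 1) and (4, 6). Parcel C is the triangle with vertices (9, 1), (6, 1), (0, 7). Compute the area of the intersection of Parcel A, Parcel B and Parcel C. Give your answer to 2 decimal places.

1.17

The intersection is the polygon with vertices (4,3), (3,4), (3,5), (4,4.333).
By the shoelace formula its area is 1.17.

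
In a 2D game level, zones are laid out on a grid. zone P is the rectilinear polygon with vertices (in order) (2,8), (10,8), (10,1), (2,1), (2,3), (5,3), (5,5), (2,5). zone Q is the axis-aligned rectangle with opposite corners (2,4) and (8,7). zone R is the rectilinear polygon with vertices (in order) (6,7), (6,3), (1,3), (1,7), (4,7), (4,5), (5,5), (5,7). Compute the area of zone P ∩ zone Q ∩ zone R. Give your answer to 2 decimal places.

7.00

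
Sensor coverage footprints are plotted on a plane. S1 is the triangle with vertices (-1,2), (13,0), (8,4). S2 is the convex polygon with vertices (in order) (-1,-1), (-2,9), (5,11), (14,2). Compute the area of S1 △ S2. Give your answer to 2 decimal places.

100.21

|S1| = 23, |S2| = 117, |S1∩S2| = 19.895.
|S1 △ S2| = |S1| + |S2| − 2·|S1∩S2| = 23 + 117 − 39.79 = 100.21.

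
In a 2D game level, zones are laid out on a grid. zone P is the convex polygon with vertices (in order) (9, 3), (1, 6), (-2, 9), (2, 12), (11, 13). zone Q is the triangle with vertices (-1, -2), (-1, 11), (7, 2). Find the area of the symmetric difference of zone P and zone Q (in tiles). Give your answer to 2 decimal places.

111.25

|zone P| = 80, |zone Q| = 52, |zone P∩zone Q| = 10.375.
|zone P △ zone Q| = |zone P| + |zone Q| − 2·|zone P∩zone Q| = 80 + 52 − 20.75 = 111.25.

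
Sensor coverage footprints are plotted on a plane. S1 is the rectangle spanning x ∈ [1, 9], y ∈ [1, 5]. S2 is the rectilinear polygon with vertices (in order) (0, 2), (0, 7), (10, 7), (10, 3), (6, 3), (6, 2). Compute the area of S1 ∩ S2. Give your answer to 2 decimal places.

The intersection is the polygon with vertices (1,5), (9,5), (9,3), (6,3), (6,2), (1,2).
By the shoelace formula its area is 21.00.

21.00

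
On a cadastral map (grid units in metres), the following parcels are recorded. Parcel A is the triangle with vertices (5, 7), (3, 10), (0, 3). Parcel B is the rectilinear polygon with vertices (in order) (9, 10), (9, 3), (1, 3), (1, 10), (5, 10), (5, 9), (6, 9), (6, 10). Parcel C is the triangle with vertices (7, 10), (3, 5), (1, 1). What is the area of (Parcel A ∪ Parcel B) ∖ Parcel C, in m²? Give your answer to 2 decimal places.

53.10

|Parcel A ∪ Parcel B| = 55.7667.
|(Parcel A ∪ Parcel B) ∩ Parcel C| = 2.6667.
|(Parcel A ∪ Parcel B) ∖ Parcel C| = 55.7667 − 2.6667 = 53.10.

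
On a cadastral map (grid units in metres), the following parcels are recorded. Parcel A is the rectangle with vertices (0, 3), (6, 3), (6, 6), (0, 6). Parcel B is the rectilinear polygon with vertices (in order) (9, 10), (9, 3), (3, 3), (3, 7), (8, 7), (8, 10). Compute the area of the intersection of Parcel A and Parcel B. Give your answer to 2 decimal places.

9.00

The intersection is the polygon with vertices (6,6), (6,3), (3,3), (3,6).
By the shoelace formula its area is 9.00.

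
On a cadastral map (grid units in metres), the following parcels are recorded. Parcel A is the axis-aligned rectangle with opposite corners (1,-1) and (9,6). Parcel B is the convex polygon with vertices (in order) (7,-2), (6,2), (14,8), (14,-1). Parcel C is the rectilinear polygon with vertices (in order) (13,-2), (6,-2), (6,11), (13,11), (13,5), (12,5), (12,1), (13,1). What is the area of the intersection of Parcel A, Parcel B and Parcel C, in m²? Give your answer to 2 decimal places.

The intersection is the polygon with vertices (6.75,-1), (6,2), (9,4.25), (9,-1).
By the shoelace formula its area is 11.25.

11.25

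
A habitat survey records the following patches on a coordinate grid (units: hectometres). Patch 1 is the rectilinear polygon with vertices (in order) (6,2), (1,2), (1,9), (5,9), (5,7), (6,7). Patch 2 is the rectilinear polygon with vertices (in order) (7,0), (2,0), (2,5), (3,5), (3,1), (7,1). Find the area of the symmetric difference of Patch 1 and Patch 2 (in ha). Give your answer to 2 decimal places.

|Patch 1| = 33, |Patch 2| = 9, |Patch 1∩Patch 2| = 3.
|Patch 1 △ Patch 2| = |Patch 1| + |Patch 2| − 2·|Patch 1∩Patch 2| = 33 + 9 − 6 = 36.00.

36.00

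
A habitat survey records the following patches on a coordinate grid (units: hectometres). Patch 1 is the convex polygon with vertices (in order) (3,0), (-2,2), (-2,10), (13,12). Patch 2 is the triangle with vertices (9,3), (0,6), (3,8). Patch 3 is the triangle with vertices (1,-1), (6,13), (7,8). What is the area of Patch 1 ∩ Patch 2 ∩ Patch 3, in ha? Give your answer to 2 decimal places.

The intersection is the polygon with vertices (3.128,4.957), (3.936,7.22), (5.571,5.857), (4.636,4.455).
By the shoelace formula its area is 3.69.

3.69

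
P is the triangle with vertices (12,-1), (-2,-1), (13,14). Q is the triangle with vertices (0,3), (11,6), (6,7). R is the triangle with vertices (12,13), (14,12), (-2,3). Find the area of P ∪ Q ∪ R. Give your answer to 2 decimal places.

By inclusion–exclusion:
Individual areas: |P| = 105, |Q| = 13, |R| = 17.
|P∩Q| = 9.75.
|P∩R| = 6.5996.
|Q∩R| = 0.
|P∩Q∩R| = 0.
|P ∪ Q ∪ R| = 135 − 16.3496 + 0 = 118.65.

118.65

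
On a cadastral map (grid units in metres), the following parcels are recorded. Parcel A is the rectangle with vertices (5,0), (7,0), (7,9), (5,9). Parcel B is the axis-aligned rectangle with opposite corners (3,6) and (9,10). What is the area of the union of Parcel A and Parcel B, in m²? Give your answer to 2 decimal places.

36.00

By inclusion–exclusion:
Individual areas: |Parcel A| = 18, |Parcel B| = 24.
|Parcel A∩Parcel B|: x∈[5,7], y∈[6,9] → 2·3 = 6.
|Parcel A ∪ Parcel B| = 42 − 6 = 36.00.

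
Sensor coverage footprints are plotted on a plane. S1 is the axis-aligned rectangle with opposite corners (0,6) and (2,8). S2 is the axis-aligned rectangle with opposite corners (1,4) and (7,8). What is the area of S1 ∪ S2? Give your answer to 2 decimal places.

26.00

By inclusion–exclusion:
Individual areas: |S1| = 4, |S2| = 24.
|S1∩S2|: x∈[1,2], y∈[6,8] → 1·2 = 2.
|S1 ∪ S2| = 28 − 2 = 26.00.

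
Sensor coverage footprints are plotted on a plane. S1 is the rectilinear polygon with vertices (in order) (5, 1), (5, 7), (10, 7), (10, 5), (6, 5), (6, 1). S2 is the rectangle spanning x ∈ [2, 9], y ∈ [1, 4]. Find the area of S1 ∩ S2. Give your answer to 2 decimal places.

The intersection is the polygon with vertices (5,4), (6,4), (6,1), (5,1).
By the shoelace formula its area is 3.00.

3.00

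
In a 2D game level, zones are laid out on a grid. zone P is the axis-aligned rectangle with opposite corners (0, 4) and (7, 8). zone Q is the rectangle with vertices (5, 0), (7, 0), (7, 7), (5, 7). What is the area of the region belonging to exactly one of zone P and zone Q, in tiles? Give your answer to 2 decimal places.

|zone P∩zone Q|: x∈[5,7], y∈[4,7] → 2·3 = 6.
|zone P △ zone Q| = |zone P| + |zone Q| − 2·|zone P∩zone Q| = 28 + 14 − 12 = 30.00.

30.00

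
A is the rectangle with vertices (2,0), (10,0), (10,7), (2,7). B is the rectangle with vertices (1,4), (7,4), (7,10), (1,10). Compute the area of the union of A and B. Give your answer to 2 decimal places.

77.00

By inclusion–exclusion:
Individual areas: |A| = 56, |B| = 36.
|A∩B|: x∈[2,7], y∈[4,7] → 5·3 = 15.
|A ∪ B| = 92 − 15 = 77.00.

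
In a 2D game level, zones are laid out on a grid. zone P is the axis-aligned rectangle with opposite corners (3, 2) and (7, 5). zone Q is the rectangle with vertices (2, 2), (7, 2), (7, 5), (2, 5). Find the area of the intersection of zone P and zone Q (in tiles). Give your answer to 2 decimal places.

|zone P∩zone Q|: x∈[3,7], y∈[2,5] → 4·3 = 12.

12.00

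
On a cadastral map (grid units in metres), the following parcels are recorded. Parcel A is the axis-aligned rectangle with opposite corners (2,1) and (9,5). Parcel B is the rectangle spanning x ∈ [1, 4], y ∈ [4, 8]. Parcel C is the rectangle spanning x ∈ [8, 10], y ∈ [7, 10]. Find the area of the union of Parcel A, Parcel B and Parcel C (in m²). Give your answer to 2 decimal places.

By inclusion–exclusion:
Individual areas: |Parcel A| = 28, |Parcel B| = 12, |Parcel C| = 6.
|Parcel A∩Parcel B|: x∈[2,4], y∈[4,5] → 2·1 = 2.
|Parcel A∩Parcel C| = 0 (no overlap).
|Parcel B∩Parcel C| = 0 (no overlap).
|Parcel A∩Parcel B∩Parcel C| = 0.
|Parcel A ∪ Parcel B ∪ Parcel C| = 46 − 2 + 0 = 44.00.

44.00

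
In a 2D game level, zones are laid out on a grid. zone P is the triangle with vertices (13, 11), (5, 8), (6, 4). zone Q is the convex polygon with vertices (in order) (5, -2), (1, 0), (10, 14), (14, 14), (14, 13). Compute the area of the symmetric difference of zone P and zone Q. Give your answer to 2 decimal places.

|zone P| = 17.5, |zone Q| = 73.5, |zone P∩zone Q| = 16.4056.
|zone P △ zone Q| = |zone P| + |zone Q| − 2·|zone P∩zone Q| = 17.5 + 73.5 − 32.8111 = 58.19.

58.19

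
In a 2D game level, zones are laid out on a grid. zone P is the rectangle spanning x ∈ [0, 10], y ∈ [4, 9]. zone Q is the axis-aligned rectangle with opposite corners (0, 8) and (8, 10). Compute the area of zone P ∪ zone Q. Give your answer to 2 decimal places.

By inclusion–exclusion:
Individual areas: |zone P| = 50, |zone Q| = 16.
|zone P∩zone Q|: x∈[0,8], y∈[8,9] → 8·1 = 8.
|zone P ∪ zone Q| = 66 − 8 = 58.00.

58.00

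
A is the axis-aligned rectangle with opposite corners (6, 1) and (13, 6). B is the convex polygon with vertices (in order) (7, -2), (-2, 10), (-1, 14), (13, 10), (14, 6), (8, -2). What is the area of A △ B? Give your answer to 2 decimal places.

117.08

|A| = 35, |B| = 142, |A∩B| = 29.9583.
|A △ B| = |A| + |B| − 2·|A∩B| = 35 + 142 − 59.9167 = 117.08.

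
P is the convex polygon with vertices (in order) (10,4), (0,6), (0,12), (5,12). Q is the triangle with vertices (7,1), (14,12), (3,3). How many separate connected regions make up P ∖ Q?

P ∖ Q splits into 2 disjoint pieces (area 0.3662, area 43.6466).

2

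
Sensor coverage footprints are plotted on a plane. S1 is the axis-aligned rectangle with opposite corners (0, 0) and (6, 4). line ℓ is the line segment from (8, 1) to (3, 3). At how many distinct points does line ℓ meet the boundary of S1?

The segment meets the boundary at (6,1.8).

1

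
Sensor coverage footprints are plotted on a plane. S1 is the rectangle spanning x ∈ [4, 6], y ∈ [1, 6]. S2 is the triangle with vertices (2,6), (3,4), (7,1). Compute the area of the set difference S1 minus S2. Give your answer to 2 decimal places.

|S1| = 10, |S1∩S2| = 1.
|S1 ∖ S2| = |S1| − |S1∩S2| = 10 − 1 = 9.00.

9.00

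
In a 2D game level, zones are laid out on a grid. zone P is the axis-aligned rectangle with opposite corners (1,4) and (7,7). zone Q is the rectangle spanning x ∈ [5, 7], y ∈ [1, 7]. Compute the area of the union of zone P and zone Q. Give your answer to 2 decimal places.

24.00

By inclusion–exclusion:
Individual areas: |zone P| = 18, |zone Q| = 12.
|zone P∩zone Q|: x∈[5,7], y∈[4,7] → 2·3 = 6.
|zone P ∪ zone Q| = 30 − 6 = 24.00.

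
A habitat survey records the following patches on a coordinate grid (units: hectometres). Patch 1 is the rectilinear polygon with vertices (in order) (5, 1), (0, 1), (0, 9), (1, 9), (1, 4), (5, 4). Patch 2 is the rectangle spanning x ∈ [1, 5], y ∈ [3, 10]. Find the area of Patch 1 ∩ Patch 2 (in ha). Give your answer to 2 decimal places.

4.00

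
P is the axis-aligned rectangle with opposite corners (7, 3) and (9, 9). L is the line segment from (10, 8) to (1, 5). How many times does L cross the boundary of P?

The segment meets the boundary at (7,7), (9,7.667).

2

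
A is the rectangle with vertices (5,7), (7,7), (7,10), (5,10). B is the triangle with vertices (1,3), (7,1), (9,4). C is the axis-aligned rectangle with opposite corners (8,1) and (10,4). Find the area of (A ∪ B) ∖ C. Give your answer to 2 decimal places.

|A ∪ B| = 17.
|(A ∪ B) ∩ C| = 0.6875.
|(A ∪ B) ∖ C| = 17 − 0.6875 = 16.31.

16.31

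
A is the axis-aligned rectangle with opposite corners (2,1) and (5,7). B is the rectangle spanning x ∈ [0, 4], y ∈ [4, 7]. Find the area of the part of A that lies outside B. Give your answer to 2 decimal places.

12.00

|A∩B|: x∈[2,4], y∈[4,7] → 2·3 = 6.
|A| = 18.
|A ∖ B| = |A| − |A∩B| = 18 − 6 = 12.00.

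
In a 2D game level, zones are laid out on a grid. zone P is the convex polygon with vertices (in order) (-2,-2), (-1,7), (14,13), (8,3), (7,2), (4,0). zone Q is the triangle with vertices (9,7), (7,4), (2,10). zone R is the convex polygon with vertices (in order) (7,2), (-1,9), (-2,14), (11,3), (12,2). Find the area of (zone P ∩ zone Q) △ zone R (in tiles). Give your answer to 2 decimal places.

|zone P ∩ zone Q| = 12.5573.
|(zone P ∩ zone Q) ∩ zone R| = 7.3835.
|(zone P ∩ zone Q) △ zone R| = 12.5573 + 47.5 − 14.767 = 45.29.

45.29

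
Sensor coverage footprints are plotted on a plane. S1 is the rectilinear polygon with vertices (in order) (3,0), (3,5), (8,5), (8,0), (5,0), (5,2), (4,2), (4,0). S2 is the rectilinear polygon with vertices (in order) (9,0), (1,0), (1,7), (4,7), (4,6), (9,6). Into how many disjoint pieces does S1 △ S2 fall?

2

S1 △ S2 splits into 2 disjoint pieces (area 26, area 2).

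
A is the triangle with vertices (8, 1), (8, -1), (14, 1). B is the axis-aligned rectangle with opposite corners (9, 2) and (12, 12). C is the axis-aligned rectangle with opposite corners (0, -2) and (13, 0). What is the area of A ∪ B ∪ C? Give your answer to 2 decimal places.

By inclusion–exclusion:
Individual areas: |A| = 6, |B| = 30, |C| = 26.
|A∩B| = 0.
|A∩C| = 1.5.
|B∩C| = 0 (no overlap).
|A∩B∩C| = 0.
|A ∪ B ∪ C| = 62 − 1.5 + 0 = 60.50.

60.50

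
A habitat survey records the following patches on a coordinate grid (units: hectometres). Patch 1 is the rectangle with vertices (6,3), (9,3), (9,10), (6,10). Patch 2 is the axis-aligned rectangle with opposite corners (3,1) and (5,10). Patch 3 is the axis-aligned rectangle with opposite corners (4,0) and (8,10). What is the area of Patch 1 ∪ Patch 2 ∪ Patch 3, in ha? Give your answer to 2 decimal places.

By inclusion–exclusion:
Individual areas: |Patch 1| = 21, |Patch 2| = 18, |Patch 3| = 40.
|Patch 1∩Patch 2| = 0 (no overlap).
|Patch 1∩Patch 3|: x∈[6,8], y∈[3,10] → 2·7 = 14.
|Patch 2∩Patch 3|: x∈[4,5], y∈[1,10] → 1·9 = 9.
|Patch 1∩Patch 2∩Patch 3| = 0.
|Patch 1 ∪ Patch 2 ∪ Patch 3| = 79 − 23 + 0 = 56.00.

56.00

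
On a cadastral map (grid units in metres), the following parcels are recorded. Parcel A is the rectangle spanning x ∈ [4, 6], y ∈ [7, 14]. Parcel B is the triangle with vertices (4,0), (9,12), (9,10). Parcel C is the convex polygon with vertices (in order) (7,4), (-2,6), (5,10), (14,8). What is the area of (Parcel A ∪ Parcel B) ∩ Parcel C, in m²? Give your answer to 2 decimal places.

8.44

|Parcel A ∪ Parcel B| = 19.
|(Parcel A ∪ Parcel B) ∩ Parcel C| = 8.44.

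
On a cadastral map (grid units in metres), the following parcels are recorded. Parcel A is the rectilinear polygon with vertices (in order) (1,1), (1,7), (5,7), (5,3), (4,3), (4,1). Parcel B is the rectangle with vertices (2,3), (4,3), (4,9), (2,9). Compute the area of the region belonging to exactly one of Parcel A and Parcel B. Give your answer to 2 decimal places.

18.00

|Parcel A| = 22, |Parcel B| = 12, |Parcel A∩Parcel B| = 8.
|Parcel A △ Parcel B| = |Parcel A| + |Parcel B| − 2·|Parcel A∩Parcel B| = 22 + 12 − 16 = 18.00.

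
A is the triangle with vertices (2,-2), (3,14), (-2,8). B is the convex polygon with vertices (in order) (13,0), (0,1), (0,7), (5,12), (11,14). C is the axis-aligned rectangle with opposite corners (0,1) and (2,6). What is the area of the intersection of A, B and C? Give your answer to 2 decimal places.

9.20

The intersection is the polygon with vertices (0,3), (0,6), (2,6), (2,1), (0.8,1).
By the shoelace formula its area is 9.20.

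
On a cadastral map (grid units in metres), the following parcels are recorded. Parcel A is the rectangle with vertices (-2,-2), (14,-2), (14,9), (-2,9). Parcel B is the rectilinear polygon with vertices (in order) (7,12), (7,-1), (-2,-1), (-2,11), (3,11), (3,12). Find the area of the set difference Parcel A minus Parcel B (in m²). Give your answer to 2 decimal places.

|Parcel A| = 176, |Parcel A∩Parcel B| = 90.
|Parcel A ∖ Parcel B| = |Parcel A| − |Parcel A∩Parcel B| = 176 − 90 = 86.00.

86.00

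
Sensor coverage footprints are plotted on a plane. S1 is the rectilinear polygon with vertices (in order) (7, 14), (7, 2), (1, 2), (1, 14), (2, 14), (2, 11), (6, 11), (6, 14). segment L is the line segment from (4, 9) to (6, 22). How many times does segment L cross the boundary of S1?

The segment meets the boundary at (4.308,11).

1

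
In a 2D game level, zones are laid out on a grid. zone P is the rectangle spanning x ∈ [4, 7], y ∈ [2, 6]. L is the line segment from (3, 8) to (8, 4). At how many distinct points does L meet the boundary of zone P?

The segment meets the boundary at (7,4.8), (5.5,6).

2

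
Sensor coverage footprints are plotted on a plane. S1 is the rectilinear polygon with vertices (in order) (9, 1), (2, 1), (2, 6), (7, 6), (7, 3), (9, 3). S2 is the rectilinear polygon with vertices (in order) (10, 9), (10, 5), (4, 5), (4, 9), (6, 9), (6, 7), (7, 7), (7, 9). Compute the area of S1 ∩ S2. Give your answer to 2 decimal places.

The intersection is the polygon with vertices (7,6), (7,5), (4,5), (4,6).
By the shoelace formula its area is 3.00.

3.00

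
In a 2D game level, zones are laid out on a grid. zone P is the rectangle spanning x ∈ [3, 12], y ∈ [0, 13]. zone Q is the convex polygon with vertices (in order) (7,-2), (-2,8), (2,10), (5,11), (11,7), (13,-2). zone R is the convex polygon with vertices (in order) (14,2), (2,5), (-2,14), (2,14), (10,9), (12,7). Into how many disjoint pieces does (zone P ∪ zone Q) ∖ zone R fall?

(zone P ∪ zone Q) ∖ zone R splits into 2 disjoint pieces (area 22.8, area 56.8934).

2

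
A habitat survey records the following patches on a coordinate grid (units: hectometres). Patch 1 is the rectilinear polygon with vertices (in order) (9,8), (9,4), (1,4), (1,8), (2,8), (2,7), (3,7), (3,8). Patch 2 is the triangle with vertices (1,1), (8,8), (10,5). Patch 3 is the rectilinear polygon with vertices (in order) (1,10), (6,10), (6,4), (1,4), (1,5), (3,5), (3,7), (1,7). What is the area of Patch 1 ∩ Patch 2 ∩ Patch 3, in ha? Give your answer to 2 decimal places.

2.00

The intersection is the polygon with vertices (4,4), (6,6), (6,4).
By the shoelace formula its area is 2.00.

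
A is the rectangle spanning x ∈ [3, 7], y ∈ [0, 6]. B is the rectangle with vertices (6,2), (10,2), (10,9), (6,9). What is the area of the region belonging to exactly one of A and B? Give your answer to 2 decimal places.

|A∩B|: x∈[6,7], y∈[2,6] → 1·4 = 4.
|A △ B| = |A| + |B| − 2·|A∩B| = 24 + 28 − 8 = 44.00.

44.00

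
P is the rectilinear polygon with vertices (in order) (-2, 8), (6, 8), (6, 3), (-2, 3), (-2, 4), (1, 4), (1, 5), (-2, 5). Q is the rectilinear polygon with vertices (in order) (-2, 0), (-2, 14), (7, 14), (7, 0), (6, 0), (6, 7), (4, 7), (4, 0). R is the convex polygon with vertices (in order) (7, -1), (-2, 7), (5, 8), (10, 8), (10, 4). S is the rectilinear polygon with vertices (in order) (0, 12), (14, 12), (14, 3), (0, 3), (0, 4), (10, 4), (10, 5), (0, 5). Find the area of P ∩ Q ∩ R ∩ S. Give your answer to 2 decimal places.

14.25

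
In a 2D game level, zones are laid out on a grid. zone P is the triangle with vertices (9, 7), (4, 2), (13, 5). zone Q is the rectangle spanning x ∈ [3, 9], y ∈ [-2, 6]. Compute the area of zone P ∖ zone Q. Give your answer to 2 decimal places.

7.17

|zone P| = 15, |zone P∩zone Q| = 7.8333.
|zone P ∖ zone Q| = |zone P| − |zone P∩zone Q| = 15 − 7.8333 = 7.17.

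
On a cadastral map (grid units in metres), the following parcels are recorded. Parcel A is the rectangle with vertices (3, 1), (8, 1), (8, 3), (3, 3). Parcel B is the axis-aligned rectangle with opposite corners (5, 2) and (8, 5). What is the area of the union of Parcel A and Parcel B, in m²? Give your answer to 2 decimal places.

By inclusion–exclusion:
Individual areas: |Parcel A| = 10, |Parcel B| = 9.
|Parcel A∩Parcel B|: x∈[5,8], y∈[2,3] → 3·1 = 3.
|Parcel A ∪ Parcel B| = 19 − 3 = 16.00.

16.00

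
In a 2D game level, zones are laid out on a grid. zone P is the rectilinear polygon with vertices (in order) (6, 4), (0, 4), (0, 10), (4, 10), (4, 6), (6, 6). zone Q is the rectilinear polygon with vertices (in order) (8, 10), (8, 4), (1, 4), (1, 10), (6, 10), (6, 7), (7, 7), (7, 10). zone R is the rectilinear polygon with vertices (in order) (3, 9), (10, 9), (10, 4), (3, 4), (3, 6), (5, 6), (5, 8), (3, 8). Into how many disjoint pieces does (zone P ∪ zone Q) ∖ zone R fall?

(zone P ∪ zone Q) ∖ zone R splits into 2 disjoint pieces (area 25, area 1).

2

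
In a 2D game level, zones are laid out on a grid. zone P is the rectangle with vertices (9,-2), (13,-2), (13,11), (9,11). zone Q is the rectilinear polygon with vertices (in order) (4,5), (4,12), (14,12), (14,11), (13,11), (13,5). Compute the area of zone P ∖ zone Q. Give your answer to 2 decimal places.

28.00

|zone P| = 52, |zone P∩zone Q| = 24.
|zone P ∖ zone Q| = |zone P| − |zone P∩zone Q| = 52 − 24 = 28.00.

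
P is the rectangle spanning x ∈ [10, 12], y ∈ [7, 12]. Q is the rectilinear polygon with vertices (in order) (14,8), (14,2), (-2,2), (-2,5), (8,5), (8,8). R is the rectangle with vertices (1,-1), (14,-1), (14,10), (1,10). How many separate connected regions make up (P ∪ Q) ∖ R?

(P ∪ Q) ∖ R splits into 2 disjoint pieces (area 4, area 9).

2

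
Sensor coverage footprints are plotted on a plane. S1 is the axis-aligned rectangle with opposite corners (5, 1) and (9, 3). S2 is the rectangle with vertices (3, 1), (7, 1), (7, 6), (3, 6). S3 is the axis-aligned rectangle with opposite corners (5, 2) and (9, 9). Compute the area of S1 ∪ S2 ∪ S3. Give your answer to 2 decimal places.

By inclusion–exclusion:
Individual areas: |S1| = 8, |S2| = 20, |S3| = 28.
|S1∩S2|: x∈[5,7], y∈[1,3] → 2·2 = 4.
|S1∩S3|: x∈[5,9], y∈[2,3] → 4·1 = 4.
|S2∩S3|: x∈[5,7], y∈[2,6] → 2·4 = 8.
|S1∩S2∩S3| = 2.
|S1 ∪ S2 ∪ S3| = 56 − 16 + 2 = 42.00.

42.00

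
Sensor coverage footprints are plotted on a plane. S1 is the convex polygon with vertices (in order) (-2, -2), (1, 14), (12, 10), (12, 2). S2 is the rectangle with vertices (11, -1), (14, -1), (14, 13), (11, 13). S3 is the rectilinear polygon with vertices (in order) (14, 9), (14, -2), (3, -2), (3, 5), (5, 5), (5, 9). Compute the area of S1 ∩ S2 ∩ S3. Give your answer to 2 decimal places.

The intersection is the polygon with vertices (12,2), (11,1.714), (11,9), (12,9).
By the shoelace formula its area is 7.14.

7.14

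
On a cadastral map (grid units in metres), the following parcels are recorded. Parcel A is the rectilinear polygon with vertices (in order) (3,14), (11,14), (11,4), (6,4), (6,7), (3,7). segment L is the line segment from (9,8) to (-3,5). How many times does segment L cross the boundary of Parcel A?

The segment meets the boundary at (5,7).

1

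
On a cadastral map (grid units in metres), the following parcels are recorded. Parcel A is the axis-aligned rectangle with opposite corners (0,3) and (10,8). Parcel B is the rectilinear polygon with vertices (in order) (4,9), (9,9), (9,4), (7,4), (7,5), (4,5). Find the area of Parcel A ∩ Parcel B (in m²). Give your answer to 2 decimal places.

17.00

The intersection is the polygon with vertices (9,8), (9,4), (7,4), (7,5), (4,5), (4,8).
By the shoelace formula its area is 17.00.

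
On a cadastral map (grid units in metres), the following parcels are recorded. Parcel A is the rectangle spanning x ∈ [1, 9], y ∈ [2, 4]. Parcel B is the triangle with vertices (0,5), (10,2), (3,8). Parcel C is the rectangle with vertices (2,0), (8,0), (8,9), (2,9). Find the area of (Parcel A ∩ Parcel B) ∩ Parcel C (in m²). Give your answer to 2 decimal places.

The region (Parcel A ∩ Parcel B) ∩ Parcel C is the polygon with vertices (3.333,4), (7.667,4), (8,3.714), (8,2.6).
By the shoelace formula its area is 3.22.

3.22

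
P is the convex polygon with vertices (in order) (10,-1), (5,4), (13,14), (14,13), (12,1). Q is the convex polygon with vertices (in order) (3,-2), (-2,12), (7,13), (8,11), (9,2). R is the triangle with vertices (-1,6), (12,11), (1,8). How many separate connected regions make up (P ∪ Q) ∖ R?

(P ∪ Q) ∖ R splits into 2 disjoint pieces (area 112.5462, area 35.935).

2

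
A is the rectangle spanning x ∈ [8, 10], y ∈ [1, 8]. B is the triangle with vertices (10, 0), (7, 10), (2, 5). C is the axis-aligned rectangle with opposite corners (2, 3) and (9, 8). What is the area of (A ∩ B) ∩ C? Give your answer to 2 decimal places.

2.00

The region (A ∩ B) ∩ C is the polygon with vertices (9,3.333), (9,3), (8,3), (8,6.667).
By the shoelace formula its area is 2.00.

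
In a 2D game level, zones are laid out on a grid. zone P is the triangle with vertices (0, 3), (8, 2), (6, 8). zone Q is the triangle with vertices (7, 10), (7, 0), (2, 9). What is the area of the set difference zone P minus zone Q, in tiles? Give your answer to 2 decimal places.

11.45

|zone P| = 23, |zone P∩zone Q| = 11.5508.
|zone P ∖ zone Q| = |zone P| − |zone P∩zone Q| = 23 − 11.5508 = 11.45.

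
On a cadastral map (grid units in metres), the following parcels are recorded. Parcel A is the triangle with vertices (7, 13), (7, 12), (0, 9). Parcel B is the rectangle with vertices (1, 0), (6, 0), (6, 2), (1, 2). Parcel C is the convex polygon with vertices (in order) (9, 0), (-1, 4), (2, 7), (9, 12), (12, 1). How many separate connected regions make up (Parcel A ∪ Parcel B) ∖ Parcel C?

2

(Parcel A ∪ Parcel B) ∖ Parcel C splits into 2 disjoint pieces (area 3.5, area 9.2).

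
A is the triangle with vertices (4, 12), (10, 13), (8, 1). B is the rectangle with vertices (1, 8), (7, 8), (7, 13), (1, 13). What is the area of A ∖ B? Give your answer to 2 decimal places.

25.16

|A| = 35, |A∩B| = 9.8409.
|A ∖ B| = |A| − |A∩B| = 35 − 9.8409 = 25.16.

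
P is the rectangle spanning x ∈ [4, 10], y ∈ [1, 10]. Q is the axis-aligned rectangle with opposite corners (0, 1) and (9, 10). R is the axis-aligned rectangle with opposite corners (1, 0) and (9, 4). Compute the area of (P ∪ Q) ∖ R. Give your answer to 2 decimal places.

66.00

|P ∪ Q| = 90.
|(P ∪ Q) ∩ R| = 24.
|(P ∪ Q) ∖ R| = 90 − 24 = 66.00.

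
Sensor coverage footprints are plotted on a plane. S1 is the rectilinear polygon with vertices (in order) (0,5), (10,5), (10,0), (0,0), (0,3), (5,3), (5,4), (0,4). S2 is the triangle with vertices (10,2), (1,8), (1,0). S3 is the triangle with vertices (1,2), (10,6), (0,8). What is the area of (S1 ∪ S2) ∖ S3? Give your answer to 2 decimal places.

38.42

|S1 ∪ S2| = 55.75.
|(S1 ∪ S2) ∩ S3| = 17.3321.
|(S1 ∪ S2) ∖ S3| = 55.75 − 17.3321 = 38.42.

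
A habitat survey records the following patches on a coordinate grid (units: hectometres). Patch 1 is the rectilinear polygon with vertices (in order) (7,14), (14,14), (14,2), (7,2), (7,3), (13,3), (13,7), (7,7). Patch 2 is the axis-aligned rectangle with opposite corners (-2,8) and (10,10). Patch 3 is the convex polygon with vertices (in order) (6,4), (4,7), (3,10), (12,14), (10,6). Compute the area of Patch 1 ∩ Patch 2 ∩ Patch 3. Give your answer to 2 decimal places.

The intersection is the polygon with vertices (10,10), (10,8), (7,8), (7,10).
By the shoelace formula its area is 6.00.

6.00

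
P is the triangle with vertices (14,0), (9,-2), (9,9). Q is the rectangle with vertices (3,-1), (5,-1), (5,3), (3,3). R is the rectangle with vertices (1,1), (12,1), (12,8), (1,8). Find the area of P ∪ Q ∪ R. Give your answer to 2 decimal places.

92.88

By inclusion–exclusion:
Individual areas: |P| = 27.5, |Q| = 8, |R| = 77.
|P∩Q| = 0.
|P∩R| = 15.6222.
|Q∩R|: x∈[3,5], y∈[1,3] → 2·2 = 4.
|P∩Q∩R| = 0.
|P ∪ Q ∪ R| = 112.5 − 19.6222 + 0 = 92.88.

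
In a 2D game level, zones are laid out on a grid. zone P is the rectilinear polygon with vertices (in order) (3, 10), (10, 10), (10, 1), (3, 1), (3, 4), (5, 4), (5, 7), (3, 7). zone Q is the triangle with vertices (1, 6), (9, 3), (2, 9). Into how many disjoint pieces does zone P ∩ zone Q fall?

2

zone P ∩ zone Q splits into 2 disjoint pieces (area 3.8571, area 0.7619).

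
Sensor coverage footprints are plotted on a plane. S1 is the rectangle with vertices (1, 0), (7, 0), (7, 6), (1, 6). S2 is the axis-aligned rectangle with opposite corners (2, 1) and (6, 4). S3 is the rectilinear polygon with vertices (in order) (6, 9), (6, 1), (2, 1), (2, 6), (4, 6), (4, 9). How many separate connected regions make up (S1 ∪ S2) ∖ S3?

1

(S1 ∪ S2) ∖ S3 is a single connected region.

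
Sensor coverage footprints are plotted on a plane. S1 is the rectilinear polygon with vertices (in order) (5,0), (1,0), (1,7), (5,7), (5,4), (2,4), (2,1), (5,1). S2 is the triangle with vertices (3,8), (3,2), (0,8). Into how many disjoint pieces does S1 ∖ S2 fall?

S1 ∖ S2 splits into 2 disjoint pieces (area 8, area 6).

2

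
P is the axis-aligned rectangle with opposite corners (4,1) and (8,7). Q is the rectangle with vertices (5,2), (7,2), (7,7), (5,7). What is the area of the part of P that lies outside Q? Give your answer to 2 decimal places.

|P∩Q|: x∈[5,7], y∈[2,7] → 2·5 = 10.
|P| = 24.
|P ∖ Q| = |P| − |P∩Q| = 24 − 10 = 14.00.

14.00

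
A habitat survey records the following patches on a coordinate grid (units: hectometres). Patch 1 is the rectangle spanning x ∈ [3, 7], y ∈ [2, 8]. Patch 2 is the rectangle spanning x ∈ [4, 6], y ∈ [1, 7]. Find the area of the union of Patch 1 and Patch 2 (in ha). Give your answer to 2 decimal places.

By inclusion–exclusion:
Individual areas: |Patch 1| = 24, |Patch 2| = 12.
|Patch 1∩Patch 2|: x∈[4,6], y∈[2,7] → 2·5 = 10.
|Patch 1 ∪ Patch 2| = 36 − 10 = 26.00.

26.00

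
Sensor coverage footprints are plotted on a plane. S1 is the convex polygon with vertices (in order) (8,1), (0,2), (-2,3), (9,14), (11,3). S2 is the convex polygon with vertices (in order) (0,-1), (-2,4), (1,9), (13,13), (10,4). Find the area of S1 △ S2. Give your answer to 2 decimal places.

47.33

|S1| = 87.5, |S2| = 108, |S1∩S2| = 74.084.
|S1 △ S2| = |S1| + |S2| − 2·|S1∩S2| = 87.5 + 108 − 148.1681 = 47.33.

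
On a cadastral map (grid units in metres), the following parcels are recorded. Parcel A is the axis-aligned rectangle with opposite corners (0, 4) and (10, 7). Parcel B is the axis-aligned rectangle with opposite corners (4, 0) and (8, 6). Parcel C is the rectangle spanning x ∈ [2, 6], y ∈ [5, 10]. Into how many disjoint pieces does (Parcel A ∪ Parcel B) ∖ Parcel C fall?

1

(Parcel A ∪ Parcel B) ∖ Parcel C is a single connected region.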